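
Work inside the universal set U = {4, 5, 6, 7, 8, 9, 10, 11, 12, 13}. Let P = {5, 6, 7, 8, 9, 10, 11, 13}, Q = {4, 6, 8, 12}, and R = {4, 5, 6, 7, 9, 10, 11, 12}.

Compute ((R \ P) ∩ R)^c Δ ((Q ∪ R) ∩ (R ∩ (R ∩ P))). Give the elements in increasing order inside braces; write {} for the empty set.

{8, 13}

R \ P = {4, 12}
(R \ P) ∩ R = {4, 12}
((R \ P) ∩ R)^c = {5, 6, 7, 8, 9, 10, 11, 13}
Q ∪ R = {4, 5, 6, 7, 8, 9, 10, 11, 12}
R ∩ P = {5, 6, 7, 9, 10, 11}
R ∩ (R ∩ P) = {5, 6, 7, 9, 10, 11}
(Q ∪ R) ∩ (R ∩ (R ∩ P)) = {5, 6, 7, 9, 10, 11}
((R \ P) ∩ R)^c Δ ((Q ∪ R) ∩ (R ∩ (R ∩ P))) = {8, 13}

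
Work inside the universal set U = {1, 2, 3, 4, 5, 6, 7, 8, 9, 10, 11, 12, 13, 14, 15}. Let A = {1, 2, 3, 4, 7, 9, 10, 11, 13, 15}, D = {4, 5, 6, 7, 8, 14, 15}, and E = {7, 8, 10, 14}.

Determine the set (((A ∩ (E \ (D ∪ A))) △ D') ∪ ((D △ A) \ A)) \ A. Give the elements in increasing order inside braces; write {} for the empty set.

{5, 6, 8, 12, 14}

D ∪ A = {1, 2, 3, 4, 5, 6, 7, 8, 9, 10, 11, 13, 14, 15}
E \ (D ∪ A) = {}
A ∩ (E \ (D ∪ A)) = {}
D' = {1, 2, 3, 9, 10, 11, 12, 13}
(A ∩ (E \ (D ∪ A))) △ D' = {1, 2, 3, 9, 10, 11, 12, 13}
D △ A = {1, 2, 3, 5, 6, 8, 9, 10, 11, 13, 14}
(D △ A) \ A = {5, 6, 8, 14}
((A ∩ (E \ (D ∪ A))) △ D') ∪ ((D △ A) \ A) = {1, 2, 3, 5, 6, 8, 9, 10, 11, 12, 13, 14}
(((A ∩ (E \ (D ∪ A))) △ D') ∪ ((D △ A) \ A)) \ A = {5, 6, 8, 12, 14}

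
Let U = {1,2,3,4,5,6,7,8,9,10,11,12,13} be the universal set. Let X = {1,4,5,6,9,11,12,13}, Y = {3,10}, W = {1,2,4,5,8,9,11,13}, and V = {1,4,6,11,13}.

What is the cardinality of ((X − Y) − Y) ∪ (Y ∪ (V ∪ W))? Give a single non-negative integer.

12

X − Y = {1,4,5,6,9,11,12,13}
(X − Y) − Y = {1,4,5,6,9,11,12,13}
V ∪ W = {1,2,4,5,6,8,9,11,13}
Y ∪ (V ∪ W) = {1,2,3,4,5,6,8,9,10,11,13}
((X − Y) − Y) ∪ (Y ∪ (V ∪ W)) = {1,2,3,4,5,6,8,9,10,11,12,13}
|((X − Y) − Y) ∪ (Y ∪ (V ∪ W))| = 12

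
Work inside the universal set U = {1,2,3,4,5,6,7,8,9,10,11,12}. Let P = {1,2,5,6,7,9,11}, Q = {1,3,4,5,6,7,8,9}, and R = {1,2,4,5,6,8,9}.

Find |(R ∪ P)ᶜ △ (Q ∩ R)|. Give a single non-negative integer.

9

R ∪ P = {1,2,4,5,6,7,8,9,11}
(R ∪ P)ᶜ = {3,10,12}
Q ∩ R = {1,4,5,6,8,9}
(R ∪ P)ᶜ △ (Q ∩ R) = {1,3,4,5,6,8,9,10,12}
|(R ∪ P)ᶜ △ (Q ∩ R)| = 9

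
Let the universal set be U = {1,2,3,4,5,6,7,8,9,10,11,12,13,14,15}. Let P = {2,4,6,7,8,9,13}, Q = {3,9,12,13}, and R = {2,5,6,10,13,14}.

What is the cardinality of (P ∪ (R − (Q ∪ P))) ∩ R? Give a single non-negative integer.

Q ∪ P = {2,3,4,6,7,8,9,12,13}
R − (Q ∪ P) = {5,10,14}
P ∪ (R − (Q ∪ P)) = {2,4,5,6,7,8,9,10,13,14}
(P ∪ (R − (Q ∪ P))) ∩ R = {2,5,6,10,13,14}
|(P ∪ (R − (Q ∪ P))) ∩ R| = 6

6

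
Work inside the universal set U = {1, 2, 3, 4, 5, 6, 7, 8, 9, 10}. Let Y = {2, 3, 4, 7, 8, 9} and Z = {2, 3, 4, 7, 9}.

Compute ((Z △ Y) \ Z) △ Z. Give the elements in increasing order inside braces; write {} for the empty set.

{2, 3, 4, 7, 8, 9}

Z △ Y = {8}
(Z △ Y) \ Z = {8}
((Z △ Y) \ Z) △ Z = {2, 3, 4, 7, 8, 9}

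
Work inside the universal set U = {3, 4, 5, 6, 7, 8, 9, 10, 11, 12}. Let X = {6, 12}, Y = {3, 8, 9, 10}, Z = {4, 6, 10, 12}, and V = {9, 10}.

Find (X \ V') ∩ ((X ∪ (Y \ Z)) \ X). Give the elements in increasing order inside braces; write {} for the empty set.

V' = {3, 4, 5, 6, 7, 8, 11, 12}
X \ V' = {}
Y \ Z = {3, 8, 9}
X ∪ (Y \ Z) = {3, 6, 8, 9, 12}
(X ∪ (Y \ Z)) \ X = {3, 8, 9}
(X \ V') ∩ ((X ∪ (Y \ Z)) \ X) = {}

{}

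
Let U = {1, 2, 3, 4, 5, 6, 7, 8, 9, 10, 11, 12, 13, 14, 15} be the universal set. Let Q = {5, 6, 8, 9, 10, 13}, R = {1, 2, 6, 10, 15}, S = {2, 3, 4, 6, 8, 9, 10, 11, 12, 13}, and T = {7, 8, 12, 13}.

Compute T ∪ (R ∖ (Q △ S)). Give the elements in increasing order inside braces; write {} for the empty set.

Q △ S = {2, 3, 4, 5, 11, 12}
R ∖ (Q △ S) = {1, 6, 10, 15}
T ∪ (R ∖ (Q △ S)) = {1, 6, 7, 8, 10, 12, 13, 15}

{1, 6, 7, 8, 10, 12, 13, 15}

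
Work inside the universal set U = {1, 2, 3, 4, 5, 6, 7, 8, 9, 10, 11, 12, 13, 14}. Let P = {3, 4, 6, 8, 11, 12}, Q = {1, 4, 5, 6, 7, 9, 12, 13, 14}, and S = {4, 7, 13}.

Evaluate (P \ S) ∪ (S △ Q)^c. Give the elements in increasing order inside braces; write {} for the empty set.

{2, 3, 4, 6, 7, 8, 10, 11, 12, 13}

P \ S = {3, 6, 8, 11, 12}
S △ Q = {1, 5, 6, 9, 12, 14}
(S △ Q)^c = {2, 3, 4, 7, 8, 10, 11, 13}
(P \ S) ∪ (S △ Q)^c = {2, 3, 4, 6, 7, 8, 10, 11, 12, 13}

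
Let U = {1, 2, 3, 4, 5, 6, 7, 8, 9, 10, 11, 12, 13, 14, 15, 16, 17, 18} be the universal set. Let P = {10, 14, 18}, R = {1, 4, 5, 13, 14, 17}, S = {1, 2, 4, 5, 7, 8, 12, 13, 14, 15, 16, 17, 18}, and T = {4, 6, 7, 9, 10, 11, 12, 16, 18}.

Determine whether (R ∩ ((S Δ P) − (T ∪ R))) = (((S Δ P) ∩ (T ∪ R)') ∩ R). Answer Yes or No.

S Δ P = {1, 2, 4, 5, 7, 8, 10, 12, 13, 15, 16, 17}
T ∪ R = {1, 4, 5, 6, 7, 9, 10, 11, 12, 13, 14, 16, 17, 18}
(S Δ P) − (T ∪ R) = {2, 8, 15}
R ∩ ((S Δ P) − (T ∪ R)) = {}
(T ∪ R)' = {2, 3, 8, 15}
(S Δ P) ∩ (T ∪ R)' = {2, 8, 15}
((S Δ P) ∩ (T ∪ R)') ∩ R = {}
Both equal {}, so R ∩ ((S Δ P) − (T ∪ R)) = ((S Δ P) ∩ (T ∪ R)') ∩ R.

Yes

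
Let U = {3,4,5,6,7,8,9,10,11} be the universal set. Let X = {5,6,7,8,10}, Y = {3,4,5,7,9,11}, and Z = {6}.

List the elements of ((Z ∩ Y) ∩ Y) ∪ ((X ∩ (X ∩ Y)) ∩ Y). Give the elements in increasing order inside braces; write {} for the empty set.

Z ∩ Y = {}
(Z ∩ Y) ∩ Y = {}
X ∩ Y = {5,7}
X ∩ (X ∩ Y) = {5,7}
(X ∩ (X ∩ Y)) ∩ Y = {5,7}
((Z ∩ Y) ∩ Y) ∪ ((X ∩ (X ∩ Y)) ∩ Y) = {5,7}

{5,7}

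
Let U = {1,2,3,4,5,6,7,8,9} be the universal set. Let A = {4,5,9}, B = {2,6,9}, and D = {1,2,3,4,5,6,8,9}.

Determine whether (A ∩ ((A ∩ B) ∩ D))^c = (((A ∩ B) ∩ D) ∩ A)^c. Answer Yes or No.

A ∩ B = {9}
(A ∩ B) ∩ D = {9}
A ∩ ((A ∩ B) ∩ D) = {9}
(A ∩ ((A ∩ B) ∩ D))^c = {1,2,3,4,5,6,7,8}
((A ∩ B) ∩ D) ∩ A = {9}
(((A ∩ B) ∩ D) ∩ A)^c = {1,2,3,4,5,6,7,8}
Both equal {1,2,3,4,5,6,7,8}, so (A ∩ ((A ∩ B) ∩ D))^c = (((A ∩ B) ∩ D) ∩ A)^c.

Yes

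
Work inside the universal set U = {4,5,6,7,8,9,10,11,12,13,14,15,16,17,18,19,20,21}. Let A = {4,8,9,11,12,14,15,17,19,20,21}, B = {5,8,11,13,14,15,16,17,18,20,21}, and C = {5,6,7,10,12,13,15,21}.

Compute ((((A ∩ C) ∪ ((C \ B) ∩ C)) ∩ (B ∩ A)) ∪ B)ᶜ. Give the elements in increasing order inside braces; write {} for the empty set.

A ∩ C = {12,15,21}
C \ B = {6,7,10,12}
(C \ B) ∩ C = {6,7,10,12}
(A ∩ C) ∪ ((C \ B) ∩ C) = {6,7,10,12,15,21}
B ∩ A = {8,11,14,15,17,20,21}
((A ∩ C) ∪ ((C \ B) ∩ C)) ∩ (B ∩ A) = {15,21}
(((A ∩ C) ∪ ((C \ B) ∩ C)) ∩ (B ∩ A)) ∪ B = {5,8,11,13,14,15,16,17,18,20,21}
((((A ∩ C) ∪ ((C \ B) ∩ C)) ∩ (B ∩ A)) ∪ B)ᶜ = {4,6,7,9,10,12,19}

{4,6,7,9,10,12,19}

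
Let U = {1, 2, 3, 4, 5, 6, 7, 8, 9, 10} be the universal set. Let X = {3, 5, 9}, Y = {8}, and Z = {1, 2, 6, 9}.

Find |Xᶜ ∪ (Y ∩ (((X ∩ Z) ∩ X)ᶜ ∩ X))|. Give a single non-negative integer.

7

Xᶜ = {1, 2, 4, 6, 7, 8, 10}
X ∩ Z = {9}
(X ∩ Z) ∩ X = {9}
((X ∩ Z) ∩ X)ᶜ = {1, 2, 3, 4, 5, 6, 7, 8, 10}
((X ∩ Z) ∩ X)ᶜ ∩ X = {3, 5}
Y ∩ (((X ∩ Z) ∩ X)ᶜ ∩ X) = {}
Xᶜ ∪ (Y ∩ (((X ∩ Z) ∩ X)ᶜ ∩ X)) = {1, 2, 4, 6, 7, 8, 10}
|Xᶜ ∪ (Y ∩ (((X ∩ Z) ∩ X)ᶜ ∩ X))| = 7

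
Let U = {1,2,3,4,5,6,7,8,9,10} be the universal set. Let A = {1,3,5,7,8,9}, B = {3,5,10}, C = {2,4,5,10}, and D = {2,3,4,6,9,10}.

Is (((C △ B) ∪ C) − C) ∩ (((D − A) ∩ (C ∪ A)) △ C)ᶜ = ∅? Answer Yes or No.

No

C △ B = {2,3,4}
(C △ B) ∪ C = {2,3,4,5,10}
((C △ B) ∪ C) − C = {3}
D − A = {2,4,6,10}
C ∪ A = {1,2,3,4,5,7,8,9,10}
(D − A) ∩ (C ∪ A) = {2,4,10}
((D − A) ∩ (C ∪ A)) △ C = {5}
(((D − A) ∩ (C ∪ A)) △ C)ᶜ = {1,2,3,4,6,7,8,9,10}
3 lies in both, so they are not disjoint.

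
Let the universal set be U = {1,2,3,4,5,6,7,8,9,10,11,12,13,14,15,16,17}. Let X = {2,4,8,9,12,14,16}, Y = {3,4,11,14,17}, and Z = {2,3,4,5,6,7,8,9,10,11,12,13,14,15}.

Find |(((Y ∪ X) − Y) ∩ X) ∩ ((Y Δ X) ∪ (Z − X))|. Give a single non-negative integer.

Y ∪ X = {2,3,4,8,9,11,12,14,16,17}
(Y ∪ X) − Y = {2,8,9,12,16}
((Y ∪ X) − Y) ∩ X = {2,8,9,12,16}
Y Δ X = {2,3,8,9,11,12,16,17}
Z − X = {3,5,6,7,10,11,13,15}
(Y Δ X) ∪ (Z − X) = {2,3,5,6,7,8,9,10,11,12,13,15,16,17}
(((Y ∪ X) − Y) ∩ X) ∩ ((Y Δ X) ∪ (Z − X)) = {2,8,9,12,16}
|(((Y ∪ X) − Y) ∩ X) ∩ ((Y Δ X) ∪ (Z − X))| = 5

5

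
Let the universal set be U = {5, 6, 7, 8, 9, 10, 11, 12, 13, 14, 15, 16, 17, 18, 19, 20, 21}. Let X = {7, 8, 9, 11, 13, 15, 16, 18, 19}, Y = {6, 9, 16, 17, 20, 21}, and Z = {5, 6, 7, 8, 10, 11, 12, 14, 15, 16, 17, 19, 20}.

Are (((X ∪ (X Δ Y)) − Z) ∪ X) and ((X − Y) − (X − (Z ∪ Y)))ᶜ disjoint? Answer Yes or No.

X Δ Y = {6, 7, 8, 11, 13, 15, 17, 18, 19, 20, 21}
X ∪ (X Δ Y) = {6, 7, 8, 9, 11, 13, 15, 16, 17, 18, 19, 20, 21}
(X ∪ (X Δ Y)) − Z = {9, 13, 18, 21}
((X ∪ (X Δ Y)) − Z) ∪ X = {7, 8, 9, 11, 13, 15, 16, 18, 19, 21}
X − Y = {7, 8, 11, 13, 15, 18, 19}
Z ∪ Y = {5, 6, 7, 8, 9, 10, 11, 12, 14, 15, 16, 17, 19, 20, 21}
X − (Z ∪ Y) = {13, 18}
(X − Y) − (X − (Z ∪ Y)) = {7, 8, 11, 15, 19}
((X − Y) − (X − (Z ∪ Y)))ᶜ = {5, 6, 9, 10, 12, 13, 14, 16, 17, 18, 20, 21}
9 lies in both, so they are not disjoint.

No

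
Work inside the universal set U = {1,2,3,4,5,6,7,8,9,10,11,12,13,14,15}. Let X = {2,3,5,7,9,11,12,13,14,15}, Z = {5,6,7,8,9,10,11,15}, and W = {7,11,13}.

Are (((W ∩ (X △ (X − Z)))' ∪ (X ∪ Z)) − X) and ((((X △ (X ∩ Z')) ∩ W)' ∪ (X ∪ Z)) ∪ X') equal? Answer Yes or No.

No

X − Z = {2,3,12,13,14}
X △ (X − Z) = {5,7,9,11,15}
W ∩ (X △ (X − Z)) = {7,11}
(W ∩ (X △ (X − Z)))' = {1,2,3,4,5,6,8,9,10,12,13,14,15}
X ∪ Z = {2,3,5,6,7,8,9,10,11,12,13,14,15}
(W ∩ (X △ (X − Z)))' ∪ (X ∪ Z) = {1,2,3,4,5,6,7,8,9,10,11,12,13,14,15}
((W ∩ (X △ (X − Z)))' ∪ (X ∪ Z)) − X = {1,4,6,8,10}
Z' = {1,2,3,4,12,13,14}
X ∩ Z' = {2,3,12,13,14}
X △ (X ∩ Z') = {5,7,9,11,15}
(X △ (X ∩ Z')) ∩ W = {7,11}
((X △ (X ∩ Z')) ∩ W)' = {1,2,3,4,5,6,8,9,10,12,13,14,15}
((X △ (X ∩ Z')) ∩ W)' ∪ (X ∪ Z) = {1,2,3,4,5,6,7,8,9,10,11,12,13,14,15}
X' = {1,4,6,8,10}
(((X △ (X ∩ Z')) ∩ W)' ∪ (X ∪ Z)) ∪ X' = {1,2,3,4,5,6,7,8,9,10,11,12,13,14,15}
2 ∈ (((X △ (X ∩ Z')) ∩ W)' ∪ (X ∪ Z)) ∪ X' but 2 ∉ ((W ∩ (X △ (X − Z)))' ∪ (X ∪ Z)) − X, so they differ.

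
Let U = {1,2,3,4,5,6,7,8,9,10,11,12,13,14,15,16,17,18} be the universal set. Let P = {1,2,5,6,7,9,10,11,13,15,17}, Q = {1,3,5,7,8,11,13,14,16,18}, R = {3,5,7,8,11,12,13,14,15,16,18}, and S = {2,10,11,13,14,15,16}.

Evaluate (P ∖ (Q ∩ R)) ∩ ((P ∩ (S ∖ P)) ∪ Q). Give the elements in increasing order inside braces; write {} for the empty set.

Q ∩ R = {3,5,7,8,11,13,14,16,18}
P ∖ (Q ∩ R) = {1,2,6,9,10,15,17}
S ∖ P = {14,16}
P ∩ (S ∖ P) = {}
(P ∩ (S ∖ P)) ∪ Q = {1,3,5,7,8,11,13,14,16,18}
(P ∖ (Q ∩ R)) ∩ ((P ∩ (S ∖ P)) ∪ Q) = {1}

{1}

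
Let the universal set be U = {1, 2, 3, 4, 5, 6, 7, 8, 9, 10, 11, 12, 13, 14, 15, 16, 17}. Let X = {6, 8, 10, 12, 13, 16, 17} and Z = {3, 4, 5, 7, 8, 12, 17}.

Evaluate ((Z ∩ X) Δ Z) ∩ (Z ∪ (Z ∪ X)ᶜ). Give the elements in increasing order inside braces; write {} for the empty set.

Z ∩ X = {8, 12, 17}
(Z ∩ X) Δ Z = {3, 4, 5, 7}
Z ∪ X = {3, 4, 5, 6, 7, 8, 10, 12, 13, 16, 17}
(Z ∪ X)ᶜ = {1, 2, 9, 11, 14, 15}
Z ∪ (Z ∪ X)ᶜ = {1, 2, 3, 4, 5, 7, 8, 9, 11, 12, 14, 15, 17}
((Z ∩ X) Δ Z) ∩ (Z ∪ (Z ∪ X)ᶜ) = {3, 4, 5, 7}

{3, 4, 5, 7}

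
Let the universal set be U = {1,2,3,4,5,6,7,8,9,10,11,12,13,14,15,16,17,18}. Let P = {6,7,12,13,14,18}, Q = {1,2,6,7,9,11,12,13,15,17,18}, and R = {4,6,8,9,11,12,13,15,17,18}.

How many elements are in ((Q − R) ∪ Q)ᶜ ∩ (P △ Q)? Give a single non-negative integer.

Q − R = {1,2,7}
(Q − R) ∪ Q = {1,2,6,7,9,11,12,13,15,17,18}
((Q − R) ∪ Q)ᶜ = {3,4,5,8,10,14,16}
P △ Q = {1,2,9,11,14,15,17}
((Q − R) ∪ Q)ᶜ ∩ (P △ Q) = {14}
|((Q − R) ∪ Q)ᶜ ∩ (P △ Q)| = 1

1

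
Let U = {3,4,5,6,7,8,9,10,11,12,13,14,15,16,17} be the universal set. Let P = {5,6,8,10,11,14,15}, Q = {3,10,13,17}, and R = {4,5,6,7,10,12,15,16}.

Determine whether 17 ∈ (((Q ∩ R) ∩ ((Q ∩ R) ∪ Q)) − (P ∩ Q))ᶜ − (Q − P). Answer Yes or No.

17 ∈ Q and 17 ∉ R, so 17 ∉ Q ∩ R
17 ∈ Q and 17 ∉ R, so 17 ∉ Q ∩ R
17 ∉ (Q ∩ R) and 17 ∈ Q, so 17 ∈ (Q ∩ R) ∪ Q
17 ∉ (Q ∩ R) and 17 ∈ ((Q ∩ R) ∪ Q), so 17 ∉ (Q ∩ R) ∩ ((Q ∩ R) ∪ Q)
17 ∉ P and 17 ∈ Q, so 17 ∉ P ∩ Q
17 ∉ ((Q ∩ R) ∩ ((Q ∩ R) ∪ Q)) and 17 ∉ (P ∩ Q), so 17 ∉ ((Q ∩ R) ∩ ((Q ∩ R) ∪ Q)) − (P ∩ Q)
17 ∈ (((Q ∩ R) ∩ ((Q ∩ R) ∪ Q)) − (P ∩ Q))ᶜ since 17 ∉ (((Q ∩ R) ∩ ((Q ∩ R) ∪ Q)) − (P ∩ Q))
17 ∈ Q and 17 ∉ P, so 17 ∈ Q − P
17 ∈ (((Q ∩ R) ∩ ((Q ∩ R) ∪ Q)) − (P ∩ Q))ᶜ and 17 ∈ (Q − P), so 17 ∉ (((Q ∩ R) ∩ ((Q ∩ R) ∪ Q)) − (P ∩ Q))ᶜ − (Q − P)

No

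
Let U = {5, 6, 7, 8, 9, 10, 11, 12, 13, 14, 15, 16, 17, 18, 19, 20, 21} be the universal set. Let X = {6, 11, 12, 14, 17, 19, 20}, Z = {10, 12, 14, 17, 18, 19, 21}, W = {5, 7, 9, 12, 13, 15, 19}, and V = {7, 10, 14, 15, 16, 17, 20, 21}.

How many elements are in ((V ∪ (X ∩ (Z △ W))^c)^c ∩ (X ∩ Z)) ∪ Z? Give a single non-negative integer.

7

Z △ W = {5, 7, 9, 10, 13, 14, 15, 17, 18, 21}
X ∩ (Z △ W) = {14, 17}
(X ∩ (Z △ W))^c = {5, 6, 7, 8, 9, 10, 11, 12, 13, 15, 16, 18, 19, 20, 21}
V ∪ (X ∩ (Z △ W))^c = {5, 6, 7, 8, 9, 10, 11, 12, 13, 14, 15, 16, 17, 18, 19, 20, 21}
(V ∪ (X ∩ (Z △ W))^c)^c = {}
X ∩ Z = {12, 14, 17, 19}
(V ∪ (X ∩ (Z △ W))^c)^c ∩ (X ∩ Z) = {}
((V ∪ (X ∩ (Z △ W))^c)^c ∩ (X ∩ Z)) ∪ Z = {10, 12, 14, 17, 18, 19, 21}
|((V ∪ (X ∩ (Z △ W))^c)^c ∩ (X ∩ Z)) ∪ Z| = 7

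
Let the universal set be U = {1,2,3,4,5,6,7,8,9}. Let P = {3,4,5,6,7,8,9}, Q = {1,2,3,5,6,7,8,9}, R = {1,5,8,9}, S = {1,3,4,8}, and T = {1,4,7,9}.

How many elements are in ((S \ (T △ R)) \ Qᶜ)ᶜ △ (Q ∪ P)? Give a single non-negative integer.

2

T △ R = {4,5,7,8}
S \ (T △ R) = {1,3}
Qᶜ = {4}
(S \ (T △ R)) \ Qᶜ = {1,3}
((S \ (T △ R)) \ Qᶜ)ᶜ = {2,4,5,6,7,8,9}
Q ∪ P = {1,2,3,4,5,6,7,8,9}
((S \ (T △ R)) \ Qᶜ)ᶜ △ (Q ∪ P) = {1,3}
|((S \ (T △ R)) \ Qᶜ)ᶜ △ (Q ∪ P)| = 2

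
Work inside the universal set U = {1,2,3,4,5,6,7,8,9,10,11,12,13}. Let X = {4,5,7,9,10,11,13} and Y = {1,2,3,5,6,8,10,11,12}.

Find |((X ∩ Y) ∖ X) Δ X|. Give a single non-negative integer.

7

X ∩ Y = {5,10,11}
(X ∩ Y) ∖ X = {}
((X ∩ Y) ∖ X) Δ X = {4,5,7,9,10,11,13}
|((X ∩ Y) ∖ X) Δ X| = 7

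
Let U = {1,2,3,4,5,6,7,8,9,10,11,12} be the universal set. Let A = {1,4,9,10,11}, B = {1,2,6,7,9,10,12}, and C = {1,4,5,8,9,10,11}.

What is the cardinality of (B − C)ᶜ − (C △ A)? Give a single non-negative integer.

B − C = {2,6,7,12}
(B − C)ᶜ = {1,3,4,5,8,9,10,11}
C △ A = {5,8}
(B − C)ᶜ − (C △ A) = {1,3,4,9,10,11}
|(B − C)ᶜ − (C △ A)| = 6

6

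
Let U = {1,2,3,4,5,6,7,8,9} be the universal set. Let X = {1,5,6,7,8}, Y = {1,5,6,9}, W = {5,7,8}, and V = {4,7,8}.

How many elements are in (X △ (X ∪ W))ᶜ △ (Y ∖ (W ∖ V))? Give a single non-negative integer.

X ∪ W = {1,5,6,7,8}
X △ (X ∪ W) = {}
(X △ (X ∪ W))ᶜ = {1,2,3,4,5,6,7,8,9}
W ∖ V = {5}
Y ∖ (W ∖ V) = {1,6,9}
(X △ (X ∪ W))ᶜ △ (Y ∖ (W ∖ V)) = {2,3,4,5,7,8}
|(X △ (X ∪ W))ᶜ △ (Y ∖ (W ∖ V))| = 6

6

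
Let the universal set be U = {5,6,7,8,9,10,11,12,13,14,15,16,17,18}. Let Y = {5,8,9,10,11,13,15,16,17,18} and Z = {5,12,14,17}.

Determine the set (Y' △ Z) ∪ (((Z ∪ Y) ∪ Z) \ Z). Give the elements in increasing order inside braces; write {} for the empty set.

Y' = {6,7,12,14}
Y' △ Z = {5,6,7,17}
Z ∪ Y = {5,8,9,10,11,12,13,14,15,16,17,18}
(Z ∪ Y) ∪ Z = {5,8,9,10,11,12,13,14,15,16,17,18}
((Z ∪ Y) ∪ Z) \ Z = {8,9,10,11,13,15,16,18}
(Y' △ Z) ∪ (((Z ∪ Y) ∪ Z) \ Z) = {5,6,7,8,9,10,11,13,15,16,17,18}

{5,6,7,8,9,10,11,13,15,16,17,18}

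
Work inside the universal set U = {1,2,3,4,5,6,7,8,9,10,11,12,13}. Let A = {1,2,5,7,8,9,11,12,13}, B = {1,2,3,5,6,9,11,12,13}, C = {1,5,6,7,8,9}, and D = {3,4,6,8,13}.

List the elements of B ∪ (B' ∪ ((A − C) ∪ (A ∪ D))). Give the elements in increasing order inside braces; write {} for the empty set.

{1,2,3,4,5,6,7,8,9,10,11,12,13}

B' = {4,7,8,10}
A − C = {2,11,12,13}
A ∪ D = {1,2,3,4,5,6,7,8,9,11,12,13}
(A − C) ∪ (A ∪ D) = {1,2,3,4,5,6,7,8,9,11,12,13}
B' ∪ ((A − C) ∪ (A ∪ D)) = {1,2,3,4,5,6,7,8,9,10,11,12,13}
B ∪ (B' ∪ ((A − C) ∪ (A ∪ D))) = {1,2,3,4,5,6,7,8,9,10,11,12,13}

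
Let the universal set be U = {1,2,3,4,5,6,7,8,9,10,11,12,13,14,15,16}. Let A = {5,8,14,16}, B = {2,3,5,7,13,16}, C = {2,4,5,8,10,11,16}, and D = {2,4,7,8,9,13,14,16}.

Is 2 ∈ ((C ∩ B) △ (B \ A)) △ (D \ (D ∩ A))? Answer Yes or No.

Yes

2 ∈ C and 2 ∈ B, so 2 ∈ C ∩ B
2 ∈ B and 2 ∉ A, so 2 ∈ B \ A
2 ∈ (C ∩ B) and 2 ∈ (B \ A), so 2 ∉ (C ∩ B) △ (B \ A)
2 ∈ D and 2 ∉ A, so 2 ∉ D ∩ A
2 ∈ D and 2 ∉ (D ∩ A), so 2 ∈ D \ (D ∩ A)
2 ∉ ((C ∩ B) △ (B \ A)) and 2 ∈ (D \ (D ∩ A)), so 2 ∈ ((C ∩ B) △ (B \ A)) △ (D \ (D ∩ A))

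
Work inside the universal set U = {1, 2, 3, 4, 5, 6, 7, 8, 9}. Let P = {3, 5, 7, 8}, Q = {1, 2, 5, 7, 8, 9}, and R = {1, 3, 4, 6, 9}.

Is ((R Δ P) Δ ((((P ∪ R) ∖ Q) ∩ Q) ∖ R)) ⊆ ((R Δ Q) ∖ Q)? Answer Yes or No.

R Δ P = {1, 4, 5, 6, 7, 8, 9}
P ∪ R = {1, 3, 4, 5, 6, 7, 8, 9}
(P ∪ R) ∖ Q = {3, 4, 6}
((P ∪ R) ∖ Q) ∩ Q = {}
(((P ∪ R) ∖ Q) ∩ Q) ∖ R = {}
(R Δ P) Δ ((((P ∪ R) ∖ Q) ∩ Q) ∖ R) = {1, 4, 5, 6, 7, 8, 9}
R Δ Q = {2, 3, 4, 5, 6, 7, 8}
(R Δ Q) ∖ Q = {3, 4, 6}
1 ∈ (R Δ P) Δ ((((P ∪ R) ∖ Q) ∩ Q) ∖ R) but 1 ∉ (R Δ Q) ∖ Q, so the inclusion fails.

No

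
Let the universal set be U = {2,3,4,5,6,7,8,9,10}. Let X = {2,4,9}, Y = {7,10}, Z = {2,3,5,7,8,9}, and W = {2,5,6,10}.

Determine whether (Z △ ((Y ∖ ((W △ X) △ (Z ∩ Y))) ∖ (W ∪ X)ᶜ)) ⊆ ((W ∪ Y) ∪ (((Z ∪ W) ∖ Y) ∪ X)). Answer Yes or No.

W △ X = {4,5,6,9,10}
Z ∩ Y = {7}
(W △ X) △ (Z ∩ Y) = {4,5,6,7,9,10}
Y ∖ ((W △ X) △ (Z ∩ Y)) = {}
W ∪ X = {2,4,5,6,9,10}
(W ∪ X)ᶜ = {3,7,8}
(Y ∖ ((W △ X) △ (Z ∩ Y))) ∖ (W ∪ X)ᶜ = {}
Z △ ((Y ∖ ((W △ X) △ (Z ∩ Y))) ∖ (W ∪ X)ᶜ) = {2,3,5,7,8,9}
W ∪ Y = {2,5,6,7,10}
Z ∪ W = {2,3,5,6,7,8,9,10}
(Z ∪ W) ∖ Y = {2,3,5,6,8,9}
((Z ∪ W) ∖ Y) ∪ X = {2,3,4,5,6,8,9}
(W ∪ Y) ∪ (((Z ∪ W) ∖ Y) ∪ X) = {2,3,4,5,6,7,8,9,10}
Every element of {2,3,5,7,8,9} is in {2,3,4,5,6,7,8,9,10}, so Z △ ((Y ∖ ((W △ X) △ (Z ∩ Y))) ∖ (W ∪ X)ᶜ) ⊆ (W ∪ Y) ∪ (((Z ∪ W) ∖ Y) ∪ X).

Yes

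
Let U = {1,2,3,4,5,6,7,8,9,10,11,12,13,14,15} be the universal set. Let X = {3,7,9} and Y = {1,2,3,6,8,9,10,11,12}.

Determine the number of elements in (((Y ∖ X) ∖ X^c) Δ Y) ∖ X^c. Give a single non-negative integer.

Y ∖ X = {1,2,6,8,10,11,12}
X^c = {1,2,4,5,6,8,10,11,12,13,14,15}
(Y ∖ X) ∖ X^c = {}
((Y ∖ X) ∖ X^c) Δ Y = {1,2,3,6,8,9,10,11,12}
(((Y ∖ X) ∖ X^c) Δ Y) ∖ X^c = {3,9}
|(((Y ∖ X) ∖ X^c) Δ Y) ∖ X^c| = 2

2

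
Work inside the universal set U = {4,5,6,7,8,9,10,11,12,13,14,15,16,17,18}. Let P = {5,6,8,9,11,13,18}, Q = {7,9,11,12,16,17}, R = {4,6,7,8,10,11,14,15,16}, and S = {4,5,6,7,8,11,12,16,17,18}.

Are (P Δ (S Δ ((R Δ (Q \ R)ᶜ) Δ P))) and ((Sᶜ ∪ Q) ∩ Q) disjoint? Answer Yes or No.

No

Q \ R = {9,12,17}
(Q \ R)ᶜ = {4,5,6,7,8,10,11,13,14,15,16,18}
R Δ (Q \ R)ᶜ = {5,13,18}
(R Δ (Q \ R)ᶜ) Δ P = {6,8,9,11}
S Δ ((R Δ (Q \ R)ᶜ) Δ P) = {4,5,7,9,12,16,17,18}
P Δ (S Δ ((R Δ (Q \ R)ᶜ) Δ P)) = {4,6,7,8,11,12,13,16,17}
Sᶜ = {9,10,13,14,15}
Sᶜ ∪ Q = {7,9,10,11,12,13,14,15,16,17}
(Sᶜ ∪ Q) ∩ Q = {7,9,11,12,16,17}
7 lies in both, so they are not disjoint.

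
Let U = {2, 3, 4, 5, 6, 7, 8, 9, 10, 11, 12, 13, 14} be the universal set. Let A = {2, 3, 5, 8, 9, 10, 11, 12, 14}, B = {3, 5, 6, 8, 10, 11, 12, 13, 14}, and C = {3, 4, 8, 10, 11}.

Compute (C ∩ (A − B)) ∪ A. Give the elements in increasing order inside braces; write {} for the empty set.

A − B = {2, 9}
C ∩ (A − B) = {}
(C ∩ (A − B)) ∪ A = {2, 3, 5, 8, 9, 10, 11, 12, 14}

{2, 3, 5, 8, 9, 10, 11, 12, 14}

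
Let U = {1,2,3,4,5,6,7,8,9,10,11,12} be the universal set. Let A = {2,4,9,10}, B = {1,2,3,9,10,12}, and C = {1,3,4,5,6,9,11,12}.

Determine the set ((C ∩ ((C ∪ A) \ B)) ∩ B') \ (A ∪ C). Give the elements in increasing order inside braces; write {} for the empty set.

C ∪ A = {1,2,3,4,5,6,9,10,11,12}
(C ∪ A) \ B = {4,5,6,11}
C ∩ ((C ∪ A) \ B) = {4,5,6,11}
B' = {4,5,6,7,8,11}
(C ∩ ((C ∪ A) \ B)) ∩ B' = {4,5,6,11}
A ∪ C = {1,2,3,4,5,6,9,10,11,12}
((C ∩ ((C ∪ A) \ B)) ∩ B') \ (A ∪ C) = {}

{}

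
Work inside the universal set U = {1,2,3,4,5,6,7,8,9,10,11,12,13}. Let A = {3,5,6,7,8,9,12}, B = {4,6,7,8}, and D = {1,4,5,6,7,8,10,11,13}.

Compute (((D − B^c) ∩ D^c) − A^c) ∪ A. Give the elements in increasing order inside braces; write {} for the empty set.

{3,5,6,7,8,9,12}

B^c = {1,2,3,5,9,10,11,12,13}
D − B^c = {4,6,7,8}
D^c = {2,3,9,12}
(D − B^c) ∩ D^c = {}
A^c = {1,2,4,10,11,13}
((D − B^c) ∩ D^c) − A^c = {}
(((D − B^c) ∩ D^c) − A^c) ∪ A = {3,5,6,7,8,9,12}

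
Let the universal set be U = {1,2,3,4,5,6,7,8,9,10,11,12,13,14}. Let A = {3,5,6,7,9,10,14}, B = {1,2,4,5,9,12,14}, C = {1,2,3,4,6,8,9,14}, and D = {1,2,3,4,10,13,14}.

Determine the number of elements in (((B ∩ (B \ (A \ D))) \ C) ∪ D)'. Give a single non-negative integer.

A \ D = {5,6,7,9}
B \ (A \ D) = {1,2,4,12,14}
B ∩ (B \ (A \ D)) = {1,2,4,12,14}
(B ∩ (B \ (A \ D))) \ C = {12}
((B ∩ (B \ (A \ D))) \ C) ∪ D = {1,2,3,4,10,12,13,14}
(((B ∩ (B \ (A \ D))) \ C) ∪ D)' = {5,6,7,8,9,11}
|(((B ∩ (B \ (A \ D))) \ C) ∪ D)'| = 6

6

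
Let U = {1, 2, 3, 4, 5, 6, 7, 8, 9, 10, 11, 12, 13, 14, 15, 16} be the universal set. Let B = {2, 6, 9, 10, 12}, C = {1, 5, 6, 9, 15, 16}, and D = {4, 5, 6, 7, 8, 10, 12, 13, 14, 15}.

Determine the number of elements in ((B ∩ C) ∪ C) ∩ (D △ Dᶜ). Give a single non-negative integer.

B ∩ C = {6, 9}
(B ∩ C) ∪ C = {1, 5, 6, 9, 15, 16}
Dᶜ = {1, 2, 3, 9, 11, 16}
D △ Dᶜ = {1, 2, 3, 4, 5, 6, 7, 8, 9, 10, 11, 12, 13, 14, 15, 16}
((B ∩ C) ∪ C) ∩ (D △ Dᶜ) = {1, 5, 6, 9, 15, 16}
|((B ∩ C) ∪ C) ∩ (D △ Dᶜ)| = 6

6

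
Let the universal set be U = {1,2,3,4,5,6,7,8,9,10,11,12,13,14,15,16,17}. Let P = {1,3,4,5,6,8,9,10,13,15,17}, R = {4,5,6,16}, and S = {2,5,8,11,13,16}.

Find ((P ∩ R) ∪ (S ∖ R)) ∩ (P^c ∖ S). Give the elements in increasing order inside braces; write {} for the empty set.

{}

P ∩ R = {4,5,6}
S ∖ R = {2,8,11,13}
(P ∩ R) ∪ (S ∖ R) = {2,4,5,6,8,11,13}
P^c = {2,7,11,12,14,16}
P^c ∖ S = {7,12,14}
((P ∩ R) ∪ (S ∖ R)) ∩ (P^c ∖ S) = {}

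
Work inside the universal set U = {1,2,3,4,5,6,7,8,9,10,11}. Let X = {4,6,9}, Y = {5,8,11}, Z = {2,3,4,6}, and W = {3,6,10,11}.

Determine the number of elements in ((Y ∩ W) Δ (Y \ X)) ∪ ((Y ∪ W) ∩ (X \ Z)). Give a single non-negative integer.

2

Y ∩ W = {11}
Y \ X = {5,8,11}
(Y ∩ W) Δ (Y \ X) = {5,8}
Y ∪ W = {3,5,6,8,10,11}
X \ Z = {9}
(Y ∪ W) ∩ (X \ Z) = {}
((Y ∩ W) Δ (Y \ X)) ∪ ((Y ∪ W) ∩ (X \ Z)) = {5,8}
|((Y ∩ W) Δ (Y \ X)) ∪ ((Y ∪ W) ∩ (X \ Z))| = 2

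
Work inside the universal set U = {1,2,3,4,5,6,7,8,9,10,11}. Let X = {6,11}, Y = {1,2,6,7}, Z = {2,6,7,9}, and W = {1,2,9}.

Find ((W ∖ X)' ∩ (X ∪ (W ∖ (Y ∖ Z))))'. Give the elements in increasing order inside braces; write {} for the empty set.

W ∖ X = {1,2,9}
(W ∖ X)' = {3,4,5,6,7,8,10,11}
Y ∖ Z = {1}
W ∖ (Y ∖ Z) = {2,9}
X ∪ (W ∖ (Y ∖ Z)) = {2,6,9,11}
(W ∖ X)' ∩ (X ∪ (W ∖ (Y ∖ Z))) = {6,11}
((W ∖ X)' ∩ (X ∪ (W ∖ (Y ∖ Z))))' = {1,2,3,4,5,7,8,9,10}

{1,2,3,4,5,7,8,9,10}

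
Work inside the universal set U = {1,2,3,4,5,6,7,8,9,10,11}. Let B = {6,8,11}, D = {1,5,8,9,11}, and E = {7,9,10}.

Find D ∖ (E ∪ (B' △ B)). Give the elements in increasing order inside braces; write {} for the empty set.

{}

B' = {1,2,3,4,5,7,9,10}
B' △ B = {1,2,3,4,5,6,7,8,9,10,11}
E ∪ (B' △ B) = {1,2,3,4,5,6,7,8,9,10,11}
D ∖ (E ∪ (B' △ B)) = {}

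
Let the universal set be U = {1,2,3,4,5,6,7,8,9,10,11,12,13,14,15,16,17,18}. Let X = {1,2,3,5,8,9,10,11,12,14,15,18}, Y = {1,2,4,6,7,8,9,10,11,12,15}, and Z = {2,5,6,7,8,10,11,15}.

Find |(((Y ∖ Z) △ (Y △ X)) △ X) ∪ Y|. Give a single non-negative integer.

Y ∖ Z = {1,4,9,12}
Y △ X = {3,4,5,6,7,14,18}
(Y ∖ Z) △ (Y △ X) = {1,3,5,6,7,9,12,14,18}
((Y ∖ Z) △ (Y △ X)) △ X = {2,6,7,8,10,11,15}
(((Y ∖ Z) △ (Y △ X)) △ X) ∪ Y = {1,2,4,6,7,8,9,10,11,12,15}
|(((Y ∖ Z) △ (Y △ X)) △ X) ∪ Y| = 11

11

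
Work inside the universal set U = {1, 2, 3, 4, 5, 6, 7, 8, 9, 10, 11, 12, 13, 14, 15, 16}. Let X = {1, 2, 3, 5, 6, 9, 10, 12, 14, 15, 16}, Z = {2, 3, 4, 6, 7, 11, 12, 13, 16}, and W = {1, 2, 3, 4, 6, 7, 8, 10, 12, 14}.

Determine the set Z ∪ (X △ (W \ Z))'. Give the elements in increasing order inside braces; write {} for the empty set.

{1, 2, 3, 4, 6, 7, 10, 11, 12, 13, 14, 16}

W \ Z = {1, 8, 10, 14}
X △ (W \ Z) = {2, 3, 5, 6, 8, 9, 12, 15, 16}
(X △ (W \ Z))' = {1, 4, 7, 10, 11, 13, 14}
Z ∪ (X △ (W \ Z))' = {1, 2, 3, 4, 6, 7, 10, 11, 12, 13, 14, 16}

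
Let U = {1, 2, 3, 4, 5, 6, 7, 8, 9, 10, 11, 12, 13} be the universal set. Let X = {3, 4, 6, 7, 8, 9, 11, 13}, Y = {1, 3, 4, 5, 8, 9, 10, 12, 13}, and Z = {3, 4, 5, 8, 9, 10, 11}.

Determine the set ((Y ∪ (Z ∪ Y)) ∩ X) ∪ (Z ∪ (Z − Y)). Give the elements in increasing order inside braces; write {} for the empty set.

Z ∪ Y = {1, 3, 4, 5, 8, 9, 10, 11, 12, 13}
Y ∪ (Z ∪ Y) = {1, 3, 4, 5, 8, 9, 10, 11, 12, 13}
(Y ∪ (Z ∪ Y)) ∩ X = {3, 4, 8, 9, 11, 13}
Z − Y = {11}
Z ∪ (Z − Y) = {3, 4, 5, 8, 9, 10, 11}
((Y ∪ (Z ∪ Y)) ∩ X) ∪ (Z ∪ (Z − Y)) = {3, 4, 5, 8, 9, 10, 11, 13}

{3, 4, 5, 8, 9, 10, 11, 13}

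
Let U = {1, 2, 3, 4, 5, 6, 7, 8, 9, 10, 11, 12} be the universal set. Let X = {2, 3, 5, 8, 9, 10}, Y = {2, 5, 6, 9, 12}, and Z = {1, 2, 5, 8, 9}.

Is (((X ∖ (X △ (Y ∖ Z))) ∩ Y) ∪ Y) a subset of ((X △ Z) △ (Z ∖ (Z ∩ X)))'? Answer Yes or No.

Yes

Y ∖ Z = {6, 12}
X △ (Y ∖ Z) = {2, 3, 5, 6, 8, 9, 10, 12}
X ∖ (X △ (Y ∖ Z)) = {}
(X ∖ (X △ (Y ∖ Z))) ∩ Y = {}
((X ∖ (X △ (Y ∖ Z))) ∩ Y) ∪ Y = {2, 5, 6, 9, 12}
X △ Z = {1, 3, 10}
Z ∩ X = {2, 5, 8, 9}
Z ∖ (Z ∩ X) = {1}
(X △ Z) △ (Z ∖ (Z ∩ X)) = {3, 10}
((X △ Z) △ (Z ∖ (Z ∩ X)))' = {1, 2, 4, 5, 6, 7, 8, 9, 11, 12}
Every element of {2, 5, 6, 9, 12} is in {1, 2, 4, 5, 6, 7, 8, 9, 11, 12}, so ((X ∖ (X △ (Y ∖ Z))) ∩ Y) ∪ Y ⊆ ((X △ Z) △ (Z ∖ (Z ∩ X)))'.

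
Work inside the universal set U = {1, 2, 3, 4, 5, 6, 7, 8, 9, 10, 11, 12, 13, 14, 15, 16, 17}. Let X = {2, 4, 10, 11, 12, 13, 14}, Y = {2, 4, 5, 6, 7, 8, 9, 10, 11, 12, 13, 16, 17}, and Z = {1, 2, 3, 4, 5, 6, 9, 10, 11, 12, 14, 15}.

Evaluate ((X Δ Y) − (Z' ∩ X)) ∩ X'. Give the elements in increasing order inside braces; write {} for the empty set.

{5, 6, 7, 8, 9, 16, 17}

X Δ Y = {5, 6, 7, 8, 9, 14, 16, 17}
Z' = {7, 8, 13, 16, 17}
Z' ∩ X = {13}
(X Δ Y) − (Z' ∩ X) = {5, 6, 7, 8, 9, 14, 16, 17}
X' = {1, 3, 5, 6, 7, 8, 9, 15, 16, 17}
((X Δ Y) − (Z' ∩ X)) ∩ X' = {5, 6, 7, 8, 9, 16, 17}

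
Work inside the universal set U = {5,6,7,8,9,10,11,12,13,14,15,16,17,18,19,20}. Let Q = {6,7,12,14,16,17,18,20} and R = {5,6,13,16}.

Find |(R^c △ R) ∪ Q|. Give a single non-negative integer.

R^c = {7,8,9,10,11,12,14,15,17,18,19,20}
R^c △ R = {5,6,7,8,9,10,11,12,13,14,15,16,17,18,19,20}
(R^c △ R) ∪ Q = {5,6,7,8,9,10,11,12,13,14,15,16,17,18,19,20}
|(R^c △ R) ∪ Q| = 16

16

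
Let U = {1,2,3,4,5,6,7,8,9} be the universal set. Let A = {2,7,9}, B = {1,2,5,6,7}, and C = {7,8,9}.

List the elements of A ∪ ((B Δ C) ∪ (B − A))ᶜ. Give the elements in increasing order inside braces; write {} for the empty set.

B Δ C = {1,2,5,6,8,9}
B − A = {1,5,6}
(B Δ C) ∪ (B − A) = {1,2,5,6,8,9}
((B Δ C) ∪ (B − A))ᶜ = {3,4,7}
A ∪ ((B Δ C) ∪ (B − A))ᶜ = {2,3,4,7,9}

{2,3,4,7,9}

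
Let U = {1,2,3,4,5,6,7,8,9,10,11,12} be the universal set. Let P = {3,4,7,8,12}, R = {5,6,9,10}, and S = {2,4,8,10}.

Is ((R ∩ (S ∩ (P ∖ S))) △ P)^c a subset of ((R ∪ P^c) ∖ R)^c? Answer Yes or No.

No

P ∖ S = {3,7,12}
S ∩ (P ∖ S) = {}
R ∩ (S ∩ (P ∖ S)) = {}
(R ∩ (S ∩ (P ∖ S))) △ P = {3,4,7,8,12}
((R ∩ (S ∩ (P ∖ S))) △ P)^c = {1,2,5,6,9,10,11}
P^c = {1,2,5,6,9,10,11}
R ∪ P^c = {1,2,5,6,9,10,11}
(R ∪ P^c) ∖ R = {1,2,11}
((R ∪ P^c) ∖ R)^c = {3,4,5,6,7,8,9,10,12}
1 ∈ ((R ∩ (S ∩ (P ∖ S))) △ P)^c but 1 ∉ ((R ∪ P^c) ∖ R)^c, so the inclusion fails.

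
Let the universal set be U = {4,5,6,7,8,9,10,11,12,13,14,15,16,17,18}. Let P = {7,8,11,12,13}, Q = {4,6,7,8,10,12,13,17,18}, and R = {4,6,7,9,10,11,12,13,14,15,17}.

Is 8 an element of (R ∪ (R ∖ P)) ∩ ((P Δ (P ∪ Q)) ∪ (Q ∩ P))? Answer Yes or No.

No

8 ∉ R and 8 ∈ P, so 8 ∉ R ∖ P
8 ∉ R and 8 ∉ (R ∖ P), so 8 ∉ R ∪ (R ∖ P)
8 ∈ P and 8 ∈ Q, so 8 ∈ P ∪ Q
8 ∈ P and 8 ∈ (P ∪ Q), so 8 ∉ P Δ (P ∪ Q)
8 ∈ Q and 8 ∈ P, so 8 ∈ Q ∩ P
8 ∉ (P Δ (P ∪ Q)) and 8 ∈ (Q ∩ P), so 8 ∈ (P Δ (P ∪ Q)) ∪ (Q ∩ P)
8 ∉ (R ∪ (R ∖ P)) and 8 ∈ ((P Δ (P ∪ Q)) ∪ (Q ∩ P)), so 8 ∉ (R ∪ (R ∖ P)) ∩ ((P Δ (P ∪ Q)) ∪ (Q ∩ P))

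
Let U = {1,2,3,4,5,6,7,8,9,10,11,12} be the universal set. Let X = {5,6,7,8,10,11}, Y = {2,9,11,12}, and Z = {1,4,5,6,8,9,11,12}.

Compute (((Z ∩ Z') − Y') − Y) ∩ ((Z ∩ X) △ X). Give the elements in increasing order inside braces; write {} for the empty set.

Z' = {2,3,7,10}
Z ∩ Z' = {}
Y' = {1,3,4,5,6,7,8,10}
(Z ∩ Z') − Y' = {}
((Z ∩ Z') − Y') − Y = {}
Z ∩ X = {5,6,8,11}
(Z ∩ X) △ X = {7,10}
(((Z ∩ Z') − Y') − Y) ∩ ((Z ∩ X) △ X) = {}

{}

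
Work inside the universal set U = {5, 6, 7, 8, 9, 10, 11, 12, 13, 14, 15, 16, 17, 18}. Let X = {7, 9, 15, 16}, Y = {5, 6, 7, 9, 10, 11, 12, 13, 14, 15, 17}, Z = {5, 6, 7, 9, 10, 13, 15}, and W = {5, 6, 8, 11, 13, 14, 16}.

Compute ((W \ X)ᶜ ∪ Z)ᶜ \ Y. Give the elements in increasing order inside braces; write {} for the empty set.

W \ X = {5, 6, 8, 11, 13, 14}
(W \ X)ᶜ = {7, 9, 10, 12, 15, 16, 17, 18}
(W \ X)ᶜ ∪ Z = {5, 6, 7, 9, 10, 12, 13, 15, 16, 17, 18}
((W \ X)ᶜ ∪ Z)ᶜ = {8, 11, 14}
((W \ X)ᶜ ∪ Z)ᶜ \ Y = {8}

{8}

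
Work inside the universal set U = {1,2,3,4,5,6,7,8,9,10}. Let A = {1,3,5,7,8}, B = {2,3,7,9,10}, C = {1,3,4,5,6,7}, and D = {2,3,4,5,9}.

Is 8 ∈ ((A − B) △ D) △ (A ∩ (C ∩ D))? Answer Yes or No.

Yes

8 ∈ A and 8 ∉ B, so 8 ∈ A − B
8 ∈ (A − B) and 8 ∉ D, so 8 ∈ (A − B) △ D
8 ∉ C and 8 ∉ D, so 8 ∉ C ∩ D
8 ∈ A and 8 ∉ (C ∩ D), so 8 ∉ A ∩ (C ∩ D)
8 ∈ ((A − B) △ D) and 8 ∉ (A ∩ (C ∩ D)), so 8 ∈ ((A − B) △ D) △ (A ∩ (C ∩ D))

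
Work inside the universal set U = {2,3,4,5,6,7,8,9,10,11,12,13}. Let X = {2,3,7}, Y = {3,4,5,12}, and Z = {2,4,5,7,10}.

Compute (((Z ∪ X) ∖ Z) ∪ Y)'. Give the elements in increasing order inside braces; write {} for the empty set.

Z ∪ X = {2,3,4,5,7,10}
(Z ∪ X) ∖ Z = {3}
((Z ∪ X) ∖ Z) ∪ Y = {3,4,5,12}
(((Z ∪ X) ∖ Z) ∪ Y)' = {2,6,7,8,9,10,11,13}

{2,6,7,8,9,10,11,13}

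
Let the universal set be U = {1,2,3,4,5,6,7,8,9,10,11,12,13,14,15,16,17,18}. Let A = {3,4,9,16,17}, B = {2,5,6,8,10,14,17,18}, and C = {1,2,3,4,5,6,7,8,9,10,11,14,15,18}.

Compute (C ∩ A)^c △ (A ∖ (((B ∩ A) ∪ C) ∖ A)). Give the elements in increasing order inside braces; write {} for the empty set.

{1,2,3,4,5,6,7,8,9,10,11,12,13,14,15,18}

C ∩ A = {3,4,9}
(C ∩ A)^c = {1,2,5,6,7,8,10,11,12,13,14,15,16,17,18}
B ∩ A = {17}
(B ∩ A) ∪ C = {1,2,3,4,5,6,7,8,9,10,11,14,15,17,18}
((B ∩ A) ∪ C) ∖ A = {1,2,5,6,7,8,10,11,14,15,18}
A ∖ (((B ∩ A) ∪ C) ∖ A) = {3,4,9,16,17}
(C ∩ A)^c △ (A ∖ (((B ∩ A) ∪ C) ∖ A)) = {1,2,3,4,5,6,7,8,9,10,11,12,13,14,15,18}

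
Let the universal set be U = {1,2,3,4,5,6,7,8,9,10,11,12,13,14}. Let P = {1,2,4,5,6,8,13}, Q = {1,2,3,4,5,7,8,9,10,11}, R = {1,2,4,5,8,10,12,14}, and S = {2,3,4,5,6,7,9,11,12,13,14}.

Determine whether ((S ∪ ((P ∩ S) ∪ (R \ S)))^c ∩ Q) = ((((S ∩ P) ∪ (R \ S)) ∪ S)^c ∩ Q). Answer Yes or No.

Yes

P ∩ S = {2,4,5,6,13}
R \ S = {1,8,10}
(P ∩ S) ∪ (R \ S) = {1,2,4,5,6,8,10,13}
S ∪ ((P ∩ S) ∪ (R \ S)) = {1,2,3,4,5,6,7,8,9,10,11,12,13,14}
(S ∪ ((P ∩ S) ∪ (R \ S)))^c = {}
(S ∪ ((P ∩ S) ∪ (R \ S)))^c ∩ Q = {}
S ∩ P = {2,4,5,6,13}
(S ∩ P) ∪ (R \ S) = {1,2,4,5,6,8,10,13}
((S ∩ P) ∪ (R \ S)) ∪ S = {1,2,3,4,5,6,7,8,9,10,11,12,13,14}
(((S ∩ P) ∪ (R \ S)) ∪ S)^c = {}
(((S ∩ P) ∪ (R \ S)) ∪ S)^c ∩ Q = {}
Both equal {}, so (S ∪ ((P ∩ S) ∪ (R \ S)))^c ∩ Q = (((S ∩ P) ∪ (R \ S)) ∪ S)^c ∩ Q.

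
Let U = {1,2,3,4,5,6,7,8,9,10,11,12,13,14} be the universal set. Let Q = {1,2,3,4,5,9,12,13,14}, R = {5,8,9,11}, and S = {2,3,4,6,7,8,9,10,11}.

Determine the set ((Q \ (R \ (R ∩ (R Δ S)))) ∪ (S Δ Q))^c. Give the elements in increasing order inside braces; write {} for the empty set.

{9}

R Δ S = {2,3,4,5,6,7,10}
R ∩ (R Δ S) = {5}
R \ (R ∩ (R Δ S)) = {8,9,11}
Q \ (R \ (R ∩ (R Δ S))) = {1,2,3,4,5,12,13,14}
S Δ Q = {1,5,6,7,8,10,11,12,13,14}
(Q \ (R \ (R ∩ (R Δ S)))) ∪ (S Δ Q) = {1,2,3,4,5,6,7,8,10,11,12,13,14}
((Q \ (R \ (R ∩ (R Δ S)))) ∪ (S Δ Q))^c = {9}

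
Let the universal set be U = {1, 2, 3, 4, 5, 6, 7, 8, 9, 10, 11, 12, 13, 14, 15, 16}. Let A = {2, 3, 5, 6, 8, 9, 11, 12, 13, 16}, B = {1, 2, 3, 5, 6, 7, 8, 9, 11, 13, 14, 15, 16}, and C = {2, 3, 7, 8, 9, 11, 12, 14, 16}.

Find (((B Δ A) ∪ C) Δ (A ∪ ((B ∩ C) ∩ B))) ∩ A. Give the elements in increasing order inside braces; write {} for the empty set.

{5, 6, 13}

B Δ A = {1, 7, 12, 14, 15}
(B Δ A) ∪ C = {1, 2, 3, 7, 8, 9, 11, 12, 14, 15, 16}
B ∩ C = {2, 3, 7, 8, 9, 11, 14, 16}
(B ∩ C) ∩ B = {2, 3, 7, 8, 9, 11, 14, 16}
A ∪ ((B ∩ C) ∩ B) = {2, 3, 5, 6, 7, 8, 9, 11, 12, 13, 14, 16}
((B Δ A) ∪ C) Δ (A ∪ ((B ∩ C) ∩ B)) = {1, 5, 6, 13, 15}
(((B Δ A) ∪ C) Δ (A ∪ ((B ∩ C) ∩ B))) ∩ A = {5, 6, 13}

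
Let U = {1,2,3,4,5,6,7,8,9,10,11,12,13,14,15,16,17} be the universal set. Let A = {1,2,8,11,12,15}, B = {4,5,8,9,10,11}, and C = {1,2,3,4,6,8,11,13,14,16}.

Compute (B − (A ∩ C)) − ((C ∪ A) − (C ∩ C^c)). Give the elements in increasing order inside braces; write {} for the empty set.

{5,9,10}

A ∩ C = {1,2,8,11}
B − (A ∩ C) = {4,5,9,10}
C ∪ A = {1,2,3,4,6,8,11,12,13,14,15,16}
C^c = {5,7,9,10,12,15,17}
C ∩ C^c = {}
(C ∪ A) − (C ∩ C^c) = {1,2,3,4,6,8,11,12,13,14,15,16}
(B − (A ∩ C)) − ((C ∪ A) − (C ∩ C^c)) = {5,9,10}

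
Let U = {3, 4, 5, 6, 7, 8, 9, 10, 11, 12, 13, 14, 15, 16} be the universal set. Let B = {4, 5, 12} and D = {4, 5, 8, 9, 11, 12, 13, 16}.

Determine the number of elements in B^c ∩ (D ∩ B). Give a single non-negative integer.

B^c = {3, 6, 7, 8, 9, 10, 11, 13, 14, 15, 16}
D ∩ B = {4, 5, 12}
B^c ∩ (D ∩ B) = {}
|B^c ∩ (D ∩ B)| = 0

0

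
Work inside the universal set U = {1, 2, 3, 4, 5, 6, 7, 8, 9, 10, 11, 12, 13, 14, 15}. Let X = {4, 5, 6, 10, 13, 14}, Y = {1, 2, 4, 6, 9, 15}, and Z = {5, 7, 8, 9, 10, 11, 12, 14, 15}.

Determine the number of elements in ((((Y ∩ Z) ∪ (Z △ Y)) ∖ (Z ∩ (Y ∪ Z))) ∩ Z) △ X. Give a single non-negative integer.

6

Y ∩ Z = {9, 15}
Z △ Y = {1, 2, 4, 5, 6, 7, 8, 10, 11, 12, 14}
(Y ∩ Z) ∪ (Z △ Y) = {1, 2, 4, 5, 6, 7, 8, 9, 10, 11, 12, 14, 15}
Y ∪ Z = {1, 2, 4, 5, 6, 7, 8, 9, 10, 11, 12, 14, 15}
Z ∩ (Y ∪ Z) = {5, 7, 8, 9, 10, 11, 12, 14, 15}
((Y ∩ Z) ∪ (Z △ Y)) ∖ (Z ∩ (Y ∪ Z)) = {1, 2, 4, 6}
(((Y ∩ Z) ∪ (Z △ Y)) ∖ (Z ∩ (Y ∪ Z))) ∩ Z = {}
((((Y ∩ Z) ∪ (Z △ Y)) ∖ (Z ∩ (Y ∪ Z))) ∩ Z) △ X = {4, 5, 6, 10, 13, 14}
|((((Y ∩ Z) ∪ (Z △ Y)) ∖ (Z ∩ (Y ∪ Z))) ∩ Z) △ X| = 6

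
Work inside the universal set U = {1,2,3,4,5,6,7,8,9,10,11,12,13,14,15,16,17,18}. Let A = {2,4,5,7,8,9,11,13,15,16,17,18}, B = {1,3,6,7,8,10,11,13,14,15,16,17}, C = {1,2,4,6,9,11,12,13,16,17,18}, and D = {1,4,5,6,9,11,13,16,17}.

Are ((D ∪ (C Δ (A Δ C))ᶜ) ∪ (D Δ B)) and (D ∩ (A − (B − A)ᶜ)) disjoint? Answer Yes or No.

Yes

A Δ C = {1,5,6,7,8,12,15}
C Δ (A Δ C) = {2,4,5,7,8,9,11,13,15,16,17,18}
(C Δ (A Δ C))ᶜ = {1,3,6,10,12,14}
D ∪ (C Δ (A Δ C))ᶜ = {1,3,4,5,6,9,10,11,12,13,14,16,17}
D Δ B = {3,4,5,7,8,9,10,14,15}
(D ∪ (C Δ (A Δ C))ᶜ) ∪ (D Δ B) = {1,3,4,5,6,7,8,9,10,11,12,13,14,15,16,17}
B − A = {1,3,6,10,14}
(B − A)ᶜ = {2,4,5,7,8,9,11,12,13,15,16,17,18}
A − (B − A)ᶜ = {}
D ∩ (A − (B − A)ᶜ) = {}
{1,3,4,5,6,7,8,9,10,11,12,13,14,15,16,17} and {} share no elements.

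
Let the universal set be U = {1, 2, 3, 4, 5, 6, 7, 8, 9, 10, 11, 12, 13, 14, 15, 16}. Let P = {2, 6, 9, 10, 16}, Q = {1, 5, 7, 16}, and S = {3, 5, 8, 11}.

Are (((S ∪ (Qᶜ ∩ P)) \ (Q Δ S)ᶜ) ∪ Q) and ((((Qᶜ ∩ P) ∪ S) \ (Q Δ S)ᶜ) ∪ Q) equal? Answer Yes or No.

Qᶜ = {2, 3, 4, 6, 8, 9, 10, 11, 12, 13, 14, 15}
Qᶜ ∩ P = {2, 6, 9, 10}
S ∪ (Qᶜ ∩ P) = {2, 3, 5, 6, 8, 9, 10, 11}
Q Δ S = {1, 3, 7, 8, 11, 16}
(Q Δ S)ᶜ = {2, 4, 5, 6, 9, 10, 12, 13, 14, 15}
(S ∪ (Qᶜ ∩ P)) \ (Q Δ S)ᶜ = {3, 8, 11}
((S ∪ (Qᶜ ∩ P)) \ (Q Δ S)ᶜ) ∪ Q = {1, 3, 5, 7, 8, 11, 16}
(Qᶜ ∩ P) ∪ S = {2, 3, 5, 6, 8, 9, 10, 11}
((Qᶜ ∩ P) ∪ S) \ (Q Δ S)ᶜ = {3, 8, 11}
(((Qᶜ ∩ P) ∪ S) \ (Q Δ S)ᶜ) ∪ Q = {1, 3, 5, 7, 8, 11, 16}
Both equal {1, 3, 5, 7, 8, 11, 16}, so ((S ∪ (Qᶜ ∩ P)) \ (Q Δ S)ᶜ) ∪ Q = (((Qᶜ ∩ P) ∪ S) \ (Q Δ S)ᶜ) ∪ Q.

Yes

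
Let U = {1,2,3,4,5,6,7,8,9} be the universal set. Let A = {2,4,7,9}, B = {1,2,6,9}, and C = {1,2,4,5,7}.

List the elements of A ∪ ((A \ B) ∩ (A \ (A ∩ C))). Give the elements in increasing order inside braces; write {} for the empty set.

{2,4,7,9}

A \ B = {4,7}
A ∩ C = {2,4,7}
A \ (A ∩ C) = {9}
(A \ B) ∩ (A \ (A ∩ C)) = {}
A ∪ ((A \ B) ∩ (A \ (A ∩ C))) = {2,4,7,9}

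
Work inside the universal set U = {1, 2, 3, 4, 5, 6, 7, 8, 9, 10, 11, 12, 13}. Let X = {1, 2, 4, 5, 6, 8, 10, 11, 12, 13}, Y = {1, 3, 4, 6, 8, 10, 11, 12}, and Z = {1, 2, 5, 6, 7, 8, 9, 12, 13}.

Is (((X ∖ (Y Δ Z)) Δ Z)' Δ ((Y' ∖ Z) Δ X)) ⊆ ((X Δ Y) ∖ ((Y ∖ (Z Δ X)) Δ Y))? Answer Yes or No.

Y Δ Z = {2, 3, 4, 5, 7, 9, 10, 11, 13}
X ∖ (Y Δ Z) = {1, 6, 8, 12}
(X ∖ (Y Δ Z)) Δ Z = {2, 5, 7, 9, 13}
((X ∖ (Y Δ Z)) Δ Z)' = {1, 3, 4, 6, 8, 10, 11, 12}
Y' = {2, 5, 7, 9, 13}
Y' ∖ Z = {}
(Y' ∖ Z) Δ X = {1, 2, 4, 5, 6, 8, 10, 11, 12, 13}
((X ∖ (Y Δ Z)) Δ Z)' Δ ((Y' ∖ Z) Δ X) = {2, 3, 5, 13}
X Δ Y = {2, 3, 5, 13}
Z Δ X = {4, 7, 9, 10, 11}
Y ∖ (Z Δ X) = {1, 3, 6, 8, 12}
(Y ∖ (Z Δ X)) Δ Y = {4, 10, 11}
(X Δ Y) ∖ ((Y ∖ (Z Δ X)) Δ Y) = {2, 3, 5, 13}
Every element of {2, 3, 5, 13} is in {2, 3, 5, 13}, so ((X ∖ (Y Δ Z)) Δ Z)' Δ ((Y' ∖ Z) Δ X) ⊆ (X Δ Y) ∖ ((Y ∖ (Z Δ X)) Δ Y).

Yes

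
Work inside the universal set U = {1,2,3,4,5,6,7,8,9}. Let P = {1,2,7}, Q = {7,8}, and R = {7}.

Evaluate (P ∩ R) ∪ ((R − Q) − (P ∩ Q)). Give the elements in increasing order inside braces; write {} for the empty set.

P ∩ R = {7}
R − Q = {}
P ∩ Q = {7}
(R − Q) − (P ∩ Q) = {}
(P ∩ R) ∪ ((R − Q) − (P ∩ Q)) = {7}

{7}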